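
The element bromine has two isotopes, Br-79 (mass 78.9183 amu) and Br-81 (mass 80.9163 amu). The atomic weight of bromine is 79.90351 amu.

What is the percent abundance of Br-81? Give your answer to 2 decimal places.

Writing the weighted mean with unknown fraction x of Br-79:
78.9183·x + 80.9163·(1 − x) = 79.90351
(78.9183 − 80.9163)·x = 79.90351 − 80.9163
x = -1.01279 / -1.9980 = 0.50690 → 50.69% Br-79, 49.31% Br-81.

49.31%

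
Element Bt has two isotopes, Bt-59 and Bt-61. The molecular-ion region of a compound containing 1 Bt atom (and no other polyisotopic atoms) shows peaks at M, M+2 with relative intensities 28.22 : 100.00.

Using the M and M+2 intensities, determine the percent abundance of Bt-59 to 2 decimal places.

22.01%

Write p for the Bt-59 fraction. I(M+2)/I(M) = [C(1,1)·p^0·(1−p)] / p^1 = 1·(1−p)/p = 100.00/28.22 = 3.5436
(1−p)/p = 3.5436/1 = 3.5436  ⇒  p = 1/(1 + 3.5436) = 0.2201
Bt-59: 22.01%, Bt-61: 77.99%.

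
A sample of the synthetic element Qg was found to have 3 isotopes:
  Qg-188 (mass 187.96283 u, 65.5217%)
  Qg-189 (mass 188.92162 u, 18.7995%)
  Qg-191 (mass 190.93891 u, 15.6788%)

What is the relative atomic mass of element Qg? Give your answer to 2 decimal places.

Weight each isotope mass by its fractional abundance: 0.655217 × 187.96283 + 0.187995 × 188.92162 + 0.156788 × 190.93891
= 123.156442 + 35.516320 + 29.936930 = 188.609692 u

188.61 u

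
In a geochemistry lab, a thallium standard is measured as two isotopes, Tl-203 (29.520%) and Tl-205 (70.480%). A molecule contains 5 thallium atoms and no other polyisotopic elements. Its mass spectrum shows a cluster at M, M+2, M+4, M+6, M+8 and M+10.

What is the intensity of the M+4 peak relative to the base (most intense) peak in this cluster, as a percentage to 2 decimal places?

35.09%

Binomial terms of (0.29520 + 0.70480)^5: M 0.0022, M+2 0.0268, M+4 0.1278, M+6 0.3051, M+8 0.3642, M+10 0.1739 → M+8 is the base peak.
P(M+8) = C(5,4) × 0.29520^1 × 0.70480^4 = 5 × 0.2952 × 0.24675365 = 0.364208 (base)
P(M+4) = C(5,2) × 0.29520^3 × 0.70480^2 = 10 × 0.02572463 × 0.49674304 = 0.127785
Relative intensity = 0.127785 / 0.364208 × 100 = 35.09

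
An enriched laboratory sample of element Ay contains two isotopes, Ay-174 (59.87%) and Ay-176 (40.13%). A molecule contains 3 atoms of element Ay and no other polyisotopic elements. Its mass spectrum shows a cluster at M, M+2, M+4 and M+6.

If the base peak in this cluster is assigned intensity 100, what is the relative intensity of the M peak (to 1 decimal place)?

49.7

(0.5987 + 0.4013)^3 gives M 0.2146, M+2 0.4315, M+4 0.2892, M+6 0.0646; the largest is M+2.
P(M+2) = C(3,1) × 0.5987^2 × 0.4013^1 = 3 × 0.35844169 × 0.4013 = 0.431528 (base)
P(M) = C(3,0) × 0.5987^3 × 0.4013^0 = 1 × 0.21459904 × 1.0000 = 0.214599
Relative intensity = 0.214599 / 0.431528 × 100 = 49.7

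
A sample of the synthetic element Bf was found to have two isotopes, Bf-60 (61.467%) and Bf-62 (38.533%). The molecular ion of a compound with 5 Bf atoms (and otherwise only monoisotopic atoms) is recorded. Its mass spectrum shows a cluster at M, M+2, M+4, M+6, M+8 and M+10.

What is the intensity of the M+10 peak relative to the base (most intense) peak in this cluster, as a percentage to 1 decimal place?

Binomial terms of (0.61467 + 0.38533)^5: M 0.0877, M+2 0.2750, M+4 0.3448, M+6 0.2162, M+8 0.0678, M+10 0.0085 → M+4 is the base peak.
P(M+4) = C(5,2) × 0.61467^3 × 0.38533^2 = 10 × 0.23223413 × 0.14847921 = 0.344819 (base)
P(M+10) = C(5,5) × 0.61467^0 × 0.38533^5 = 1 × 1.0000 × 0.00849501 = 0.008495
Relative intensity = 0.008495 / 0.344819 × 100 = 2.5

2.5%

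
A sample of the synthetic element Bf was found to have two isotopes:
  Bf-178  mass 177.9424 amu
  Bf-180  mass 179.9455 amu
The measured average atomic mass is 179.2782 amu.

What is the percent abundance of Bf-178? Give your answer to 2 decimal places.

33.31%

With x = fraction of Bf-178 (so Bf-180 is 1 − x):
177.9424·x + 179.9455·(1 − x) = 179.2782
(177.9424 − 179.9455)·x = 179.2782 − 179.9455
x = -0.6673 / -2.0031 = 0.33313 → 33.31% Bf-178, 66.69% Bf-180.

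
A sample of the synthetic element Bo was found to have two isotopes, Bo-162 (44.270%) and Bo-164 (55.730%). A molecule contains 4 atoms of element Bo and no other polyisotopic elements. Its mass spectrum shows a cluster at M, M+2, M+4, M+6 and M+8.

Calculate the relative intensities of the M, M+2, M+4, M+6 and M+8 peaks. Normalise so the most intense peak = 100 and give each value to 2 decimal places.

Each Bo atom is independently Bo-162 (p = 0.44270) or Bo-164 (q = 0.55730); the cluster is the binomial expansion (p + q)^4.
P(M) = 0.44270^4 = 0.038409
P(M+2) = 4 × 0.44270^3 × 0.55730^1 = 0.193409
P(M+4) = 6 × 0.44270^2 × 0.55730^2 = 0.365215
P(M+6) = 4 × 0.44270^1 × 0.55730^3 = 0.306504
P(M+8) = 0.55730^4 = 0.096462
The M+4 peak is largest (0.365215); scaling to 100 gives 10.52 : 52.96 : 100.00 : 83.92 : 26.41.

10.52 : 52.96 : 100.00 : 83.92 : 26.41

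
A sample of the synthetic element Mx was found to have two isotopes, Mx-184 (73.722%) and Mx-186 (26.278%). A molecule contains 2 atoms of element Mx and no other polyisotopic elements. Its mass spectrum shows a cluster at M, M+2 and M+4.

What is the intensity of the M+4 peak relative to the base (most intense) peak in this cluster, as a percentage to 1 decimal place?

12.7%

Binomial terms of (0.73722 + 0.26278)^2: M 0.5435, M+2 0.3875, M+4 0.0691 → M is the base peak.
P(M) = C(2,0) × 0.73722^2 × 0.26278^0 = 1 × 0.54349333 × 1.0000 = 0.543493 (base)
P(M+4) = C(2,2) × 0.73722^0 × 0.26278^2 = 1 × 1.0000 × 0.06905333 = 0.069053
Relative intensity = 0.069053 / 0.543493 × 100 = 12.7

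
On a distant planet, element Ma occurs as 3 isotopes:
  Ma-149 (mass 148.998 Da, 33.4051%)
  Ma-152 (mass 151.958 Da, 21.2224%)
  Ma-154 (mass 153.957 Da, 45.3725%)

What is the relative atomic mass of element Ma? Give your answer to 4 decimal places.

Weight each isotope mass by its fractional abundance: 0.334051 × 148.998 + 0.212224 × 151.958 + 0.453725 × 153.957
= 49.77293 + 32.24913 + 69.85414 = 151.87620 Da

151.8762 Da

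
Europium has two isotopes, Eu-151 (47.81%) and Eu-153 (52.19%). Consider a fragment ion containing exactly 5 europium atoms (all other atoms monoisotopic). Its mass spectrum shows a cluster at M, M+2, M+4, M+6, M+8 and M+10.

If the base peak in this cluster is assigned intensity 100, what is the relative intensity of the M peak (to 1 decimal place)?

(0.4781 + 0.5219)^5 gives M 0.0250, M+2 0.1363, M+4 0.2977, M+6 0.3249, M+8 0.1774, M+10 0.0387; the largest is M+6.
P(M+6) = C(5,3) × 0.4781^2 × 0.5219^3 = 10 × 0.22857961 × 0.14215492 = 0.324937 (base)
P(M) = C(5,0) × 0.4781^5 × 0.5219^0 = 1 × 0.02498007 × 1.0000 = 0.024980
Relative intensity = 0.024980 / 0.324937 × 100 = 7.7

7.7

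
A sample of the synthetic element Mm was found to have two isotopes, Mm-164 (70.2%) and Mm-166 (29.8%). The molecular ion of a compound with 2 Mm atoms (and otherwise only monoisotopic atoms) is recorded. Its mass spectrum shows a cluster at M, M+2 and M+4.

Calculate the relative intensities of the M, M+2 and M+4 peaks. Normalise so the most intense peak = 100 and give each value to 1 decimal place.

100.0 : 84.9 : 18.0

The 2 Mm atoms are independent, so intensities follow the terms of (0.702 + 0.298)^2.
P(M) = 0.702^2 = 0.492804
P(M+2) = 2 × 0.702^1 × 0.298^1 = 0.418392
P(M+4) = 0.298^2 = 0.088804
The M peak is largest (0.492804); scaling to 100 gives 100.0 : 84.9 : 18.0.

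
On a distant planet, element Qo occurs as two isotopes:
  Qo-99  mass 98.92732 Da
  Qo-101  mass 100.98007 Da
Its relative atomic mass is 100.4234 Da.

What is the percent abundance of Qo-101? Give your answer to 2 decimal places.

With x = fraction of Qo-99 (so Qo-101 is 1 − x):
98.92732·x + 100.98007·(1 − x) = 100.4234
(98.92732 − 100.98007)·x = 100.4234 − 100.98007
x = -0.55667 / -2.05275 = 0.27118 → 27.12% Qo-99, 72.88% Qo-101.

72.88%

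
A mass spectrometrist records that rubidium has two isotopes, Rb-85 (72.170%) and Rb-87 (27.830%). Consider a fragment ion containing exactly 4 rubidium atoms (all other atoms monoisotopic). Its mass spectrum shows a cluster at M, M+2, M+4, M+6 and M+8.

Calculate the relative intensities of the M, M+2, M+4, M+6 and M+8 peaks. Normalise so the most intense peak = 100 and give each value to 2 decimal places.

Each Rb atom is independently Rb-85 (p = 0.72170) or Rb-87 (q = 0.27830); the cluster is the binomial expansion (p + q)^4.
P(M) = 0.72170^4 = 0.271286
P(M+2) = 4 × 0.72170^3 × 0.27830^1 = 0.418450
P(M+4) = 6 × 0.72170^2 × 0.27830^2 = 0.242042
P(M+6) = 4 × 0.72170^1 × 0.27830^3 = 0.062224
P(M+8) = 0.27830^4 = 0.005999
The M+2 peak is largest (0.418450); scaling to 100 gives 64.83 : 100.00 : 57.84 : 14.87 : 1.43.

64.83 : 100.00 : 57.84 : 14.87 : 1.43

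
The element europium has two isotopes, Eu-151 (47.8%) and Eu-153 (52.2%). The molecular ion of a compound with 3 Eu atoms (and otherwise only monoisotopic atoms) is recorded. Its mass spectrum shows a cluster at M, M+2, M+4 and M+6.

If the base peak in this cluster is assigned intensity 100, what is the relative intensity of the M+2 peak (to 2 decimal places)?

Term probabilities: M 0.1092, M+2 0.3578, M+4 0.3907, M+6 0.1422. Base peak = M+4.
P(M+4) = C(3,2) × 0.478^1 × 0.522^2 = 3 × 0.4780 × 0.272484 = 0.390742 (base)
P(M+2) = C(3,1) × 0.478^2 × 0.522^1 = 3 × 0.228484 × 0.5220 = 0.357806
Relative intensity = 0.357806 / 0.390742 × 100 = 91.57

91.57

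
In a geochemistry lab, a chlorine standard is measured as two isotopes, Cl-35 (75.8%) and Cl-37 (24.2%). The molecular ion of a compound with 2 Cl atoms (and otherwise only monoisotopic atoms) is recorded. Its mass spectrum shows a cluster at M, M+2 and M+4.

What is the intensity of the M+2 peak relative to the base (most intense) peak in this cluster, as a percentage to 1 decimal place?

Term probabilities: M 0.5746, M+2 0.3669, M+4 0.0586. Base peak = M.
P(M) = C(2,0) × 0.758^2 × 0.242^0 = 1 × 0.574564 × 1.0000 = 0.574564 (base)
P(M+2) = C(2,1) × 0.758^1 × 0.242^1 = 2 × 0.7580 × 0.2420 = 0.366872
Relative intensity = 0.366872 / 0.574564 × 100 = 63.9

63.9%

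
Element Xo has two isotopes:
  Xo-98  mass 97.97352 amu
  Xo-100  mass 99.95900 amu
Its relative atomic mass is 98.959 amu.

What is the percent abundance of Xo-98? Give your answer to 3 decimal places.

With x = fraction of Xo-98 (so Xo-100 is 1 − x):
97.97352·x + 99.95900·(1 − x) = 98.959
(97.97352 − 99.95900)·x = 98.959 − 99.95900
x = -1.00000 / -1.98548 = 0.50366 → 50.366% Xo-98, 49.634% Xo-100.

50.366%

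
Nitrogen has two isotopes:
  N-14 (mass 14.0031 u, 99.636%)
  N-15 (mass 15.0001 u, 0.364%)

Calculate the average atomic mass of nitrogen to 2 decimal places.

Average mass = Σ (abundance × isotope mass) = 0.99636 × 14.0031 + 0.00364 × 15.0001
= 13.95213 + 0.05460 = 14.00673 u

14.01 u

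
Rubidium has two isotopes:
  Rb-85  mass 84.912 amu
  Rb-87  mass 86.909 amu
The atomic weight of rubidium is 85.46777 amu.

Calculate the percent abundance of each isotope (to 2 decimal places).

Let x be the fractional abundance of Rb-85; then Rb-87 has abundance 1 − x.
84.912·x + 86.909·(1 − x) = 85.46777
(84.912 − 86.909)·x = 85.46777 − 86.909
x = -1.44123 / -1.997 = 0.72170 → 72.17% Rb-85, 27.83% Rb-87.

Rb-85: 72.17%, Rb-87: 27.83%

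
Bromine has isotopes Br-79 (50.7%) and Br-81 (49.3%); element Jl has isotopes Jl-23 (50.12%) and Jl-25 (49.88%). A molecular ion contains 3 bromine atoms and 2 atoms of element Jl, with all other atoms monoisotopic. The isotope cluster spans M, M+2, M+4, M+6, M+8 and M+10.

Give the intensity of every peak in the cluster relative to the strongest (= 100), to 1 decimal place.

10.4 : 50.9 : 100.0 : 98.1 : 48.2 : 9.5

Bromine pattern (n=3): 0.13032384 : 0.38017547 : 0.36967753 : 0.11982316
Element Jl pattern (n=2): 0.25120144 : 0.49999712 : 0.24880144
Convolve the two distributions (both contribute in 2-u steps):
  M: 0.13032384×0.25120144 = 0.032738
  M+2: 0.13032384×0.49999712 + 0.38017547×0.25120144 = 0.160662
  M+4: 0.13032384×0.24880144 + 0.38017547×0.49999712 + 0.36967753×0.25120144 = 0.315375
  M+6: 0.38017547×0.24880144 + 0.36967753×0.49999712 + 0.11982316×0.25120144 = 0.309526
  M+8: 0.36967753×0.24880144 + 0.11982316×0.49999712 = 0.151888
  M+10: 0.11982316×0.24880144 = 0.029812
Scale to base peak (0.315375) = 100: 10.4 : 50.9 : 100.0 : 98.1 : 48.2 : 9.5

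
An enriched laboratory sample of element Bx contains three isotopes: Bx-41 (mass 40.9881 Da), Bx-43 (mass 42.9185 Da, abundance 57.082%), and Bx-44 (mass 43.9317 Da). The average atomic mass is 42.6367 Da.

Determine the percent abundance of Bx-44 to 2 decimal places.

The remaining 42.918% is split between Bx-41 (fraction x) and Bx-44 (fraction 0.42918 − x).
Substituting: 40.9881x + 43.9317(0.42918 − x) = 18.13796183
(40.9881 − 43.9317)x = -0.716645176  ⇒  x = 0.24346, y = 0.18572
Bx-41: 24.35%, Bx-44: 18.57%.

18.57%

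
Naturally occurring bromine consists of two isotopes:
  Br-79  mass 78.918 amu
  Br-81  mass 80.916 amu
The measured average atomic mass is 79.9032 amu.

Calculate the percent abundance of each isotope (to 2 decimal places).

Br-79: 50.69%, Br-81: 49.31%

With x = fraction of Br-79 (so Br-81 is 1 − x):
78.918·x + 80.916·(1 − x) = 79.9032
(78.918 − 80.916)·x = 79.9032 − 80.916
x = -1.0128 / -1.998 = 0.50691 → 50.69% Br-79, 49.31% Br-81.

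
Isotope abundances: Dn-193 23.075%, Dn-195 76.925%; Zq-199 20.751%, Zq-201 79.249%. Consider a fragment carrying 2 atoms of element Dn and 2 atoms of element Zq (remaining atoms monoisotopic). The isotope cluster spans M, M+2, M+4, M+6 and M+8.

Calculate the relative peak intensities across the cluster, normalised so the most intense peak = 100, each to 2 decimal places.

Element Dn pattern (n=2): 0.05324556 : 0.35500887 : 0.59174556
Element Zq pattern (n=2): 0.0430604 : 0.3288992 : 0.6280404
Convolve the two distributions (both contribute in 2-u steps):
  M: 0.05324556×0.0430604 = 0.002293
  M+2: 0.05324556×0.3288992 + 0.35500887×0.0430604 = 0.032799
  M+4: 0.05324556×0.6280404 + 0.35500887×0.3288992 + 0.59174556×0.0430604 = 0.175683
  M+6: 0.35500887×0.6280404 + 0.59174556×0.3288992 = 0.417585
  M+8: 0.59174556×0.6280404 = 0.371640
Scale to base peak (0.417585) = 100: 0.55 : 7.85 : 42.07 : 100.00 : 89.00

0.55 : 7.85 : 42.07 : 100.00 : 89.00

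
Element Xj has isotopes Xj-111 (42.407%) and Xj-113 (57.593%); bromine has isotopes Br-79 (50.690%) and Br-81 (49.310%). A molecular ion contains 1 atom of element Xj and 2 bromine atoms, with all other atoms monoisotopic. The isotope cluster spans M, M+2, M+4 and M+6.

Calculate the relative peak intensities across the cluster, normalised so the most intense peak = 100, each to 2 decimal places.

Element Xj pattern (n=1): 0.42407 : 0.57593
Bromine pattern (n=2): 0.25694761 : 0.49990478 : 0.24314761
Convolve the two distributions (both contribute in 2-u steps):
  M: 0.42407×0.25694761 = 0.108964
  M+2: 0.42407×0.49990478 + 0.57593×0.25694761 = 0.359978
  M+4: 0.42407×0.24314761 + 0.57593×0.49990478 = 0.391022
  M+6: 0.57593×0.24314761 = 0.140036
Scale to base peak (0.391022) = 100: 27.87 : 92.06 : 100.00 : 35.81

27.87 : 92.06 : 100.00 : 35.81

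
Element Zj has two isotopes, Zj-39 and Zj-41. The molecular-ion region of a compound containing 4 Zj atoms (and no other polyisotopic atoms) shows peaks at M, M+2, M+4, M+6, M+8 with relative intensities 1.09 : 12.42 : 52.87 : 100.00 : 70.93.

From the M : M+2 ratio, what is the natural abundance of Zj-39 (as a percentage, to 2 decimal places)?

25.98%

If p is the fraction of Zj that is Zj-39, then I(M+2)/I(M) = [C(4,1)·p^3·(1−p)] / p^4 = 4·(1−p)/p = 12.42/1.09 = 11.3945
(1−p)/p = 11.3945/4 = 2.8486  ⇒  p = 1/(1 + 2.8486) = 0.2598
Zj-39: 25.98%, Zj-41: 74.02%.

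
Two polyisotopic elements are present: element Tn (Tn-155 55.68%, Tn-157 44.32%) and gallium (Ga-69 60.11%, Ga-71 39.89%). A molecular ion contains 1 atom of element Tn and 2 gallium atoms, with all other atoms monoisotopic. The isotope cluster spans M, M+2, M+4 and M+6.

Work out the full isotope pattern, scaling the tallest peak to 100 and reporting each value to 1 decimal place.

47.1 : 100.0 : 70.5 : 16.5

Element Tn pattern (n=1): 0.5568 : 0.4432
Gallium pattern (n=2): 0.36132121 : 0.47955758 : 0.15912121
Convolve the two distributions (both contribute in 2-u steps):
  M: 0.5568×0.36132121 = 0.201184
  M+2: 0.5568×0.47955758 + 0.4432×0.36132121 = 0.427155
  M+4: 0.5568×0.15912121 + 0.4432×0.47955758 = 0.301139
  M+6: 0.4432×0.15912121 = 0.070523
Scale to base peak (0.427155) = 100: 47.1 : 100.0 : 70.5 : 16.5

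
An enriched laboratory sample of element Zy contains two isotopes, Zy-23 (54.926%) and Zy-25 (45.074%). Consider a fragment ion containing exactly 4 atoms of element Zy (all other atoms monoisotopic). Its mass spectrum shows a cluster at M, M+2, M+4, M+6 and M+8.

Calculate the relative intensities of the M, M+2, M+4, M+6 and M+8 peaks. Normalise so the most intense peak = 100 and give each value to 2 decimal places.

The 4 Zy atoms are independent, so intensities follow the terms of (0.54926 + 0.45074)^4.
P(M) = 0.54926^4 = 0.091015
P(M+2) = 4 × 0.54926^3 × 0.45074^1 = 0.298758
P(M+4) = 6 × 0.54926^2 × 0.45074^2 = 0.367756
P(M+6) = 4 × 0.54926^1 × 0.45074^3 = 0.201195
P(M+8) = 0.45074^4 = 0.041277
The M+4 peak is largest (0.367756); scaling to 100 gives 24.75 : 81.24 : 100.00 : 54.71 : 11.22.

24.75 : 81.24 : 100.00 : 54.71 : 11.22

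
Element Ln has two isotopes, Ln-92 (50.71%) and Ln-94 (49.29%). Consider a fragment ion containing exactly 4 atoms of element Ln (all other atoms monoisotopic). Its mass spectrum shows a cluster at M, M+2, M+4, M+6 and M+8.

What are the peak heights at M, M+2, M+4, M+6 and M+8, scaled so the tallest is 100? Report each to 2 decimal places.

Each Ln atom is independently Ln-92 (p = 0.5071) or Ln-94 (q = 0.4929); the cluster is the binomial expansion (p + q)^4.
P(M) = 0.5071^4 = 0.066126
P(M+2) = 4 × 0.5071^3 × 0.4929^1 = 0.257099
P(M+4) = 6 × 0.5071^2 × 0.4929^2 = 0.374849
P(M+6) = 4 × 0.5071^1 × 0.4929^3 = 0.242901
P(M+8) = 0.4929^4 = 0.059025
The M+4 peak is largest (0.374849); scaling to 100 gives 17.64 : 68.59 : 100.00 : 64.80 : 15.75.

17.64 : 68.59 : 100.00 : 64.80 : 15.75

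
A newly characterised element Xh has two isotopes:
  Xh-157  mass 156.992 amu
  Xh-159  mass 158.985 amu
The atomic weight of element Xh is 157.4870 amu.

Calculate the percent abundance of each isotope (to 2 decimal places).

Xh-157: 75.16%, Xh-159: 24.84%

Let x be the fractional abundance of Xh-157; then Xh-159 has abundance 1 − x.
156.992·x + 158.985·(1 − x) = 157.4870
(156.992 − 158.985)·x = 157.4870 − 158.985
x = -1.4980 / -1.993 = 0.75163 → 75.16% Xh-157, 24.84% Xh-159.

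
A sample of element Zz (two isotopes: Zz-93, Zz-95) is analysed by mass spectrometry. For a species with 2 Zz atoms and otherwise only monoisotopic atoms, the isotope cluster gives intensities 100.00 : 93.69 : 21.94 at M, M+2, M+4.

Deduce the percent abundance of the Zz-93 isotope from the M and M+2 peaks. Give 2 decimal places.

If p is the fraction of Zz that is Zz-93, then I(M+2)/I(M) = [C(2,1)·p^1·(1−p)] / p^2 = 2·(1−p)/p = 93.69/100.00 = 0.9369
(1−p)/p = 0.9369/2 = 0.4684  ⇒  p = 1/(1 + 0.4684) = 0.6810
Zz-93: 68.10%, Zz-95: 31.90%.

68.10%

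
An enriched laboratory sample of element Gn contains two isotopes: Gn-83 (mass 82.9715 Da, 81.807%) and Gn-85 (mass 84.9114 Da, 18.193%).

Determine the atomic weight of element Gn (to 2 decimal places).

83.32 Da

Ar = Σ fᵢ·mᵢ = 0.81807 × 82.9715 + 0.18193 × 84.9114
= 67.87650 + 15.44793 = 83.32443 Da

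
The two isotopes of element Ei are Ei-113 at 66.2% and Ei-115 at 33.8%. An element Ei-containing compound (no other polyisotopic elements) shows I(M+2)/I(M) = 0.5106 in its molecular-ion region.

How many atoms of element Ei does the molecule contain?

1

For n independent Ei atoms, I(M+2)/I(M) = n · (abundance Ei-115) / (abundance Ei-113) = n · 0.338/0.662.
n = 0.5106 × 0.662/0.338 = 1.00 ≈ 1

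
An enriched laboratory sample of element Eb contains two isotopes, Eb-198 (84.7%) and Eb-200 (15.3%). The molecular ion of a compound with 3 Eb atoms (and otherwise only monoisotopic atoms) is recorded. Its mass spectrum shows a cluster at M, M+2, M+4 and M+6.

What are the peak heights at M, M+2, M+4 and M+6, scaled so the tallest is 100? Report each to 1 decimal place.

100.0 : 54.2 : 9.8 : 0.6

The 3 Eb atoms are independent, so intensities follow the terms of (0.847 + 0.153)^3.
P(M) = 0.847^3 = 0.607645
P(M+2) = 3 × 0.847^2 × 0.153^1 = 0.329291
P(M+4) = 3 × 0.847^1 × 0.153^2 = 0.059482
P(M+6) = 0.153^3 = 0.003582
The M peak is largest (0.607645); scaling to 100 gives 100.0 : 54.2 : 9.8 : 0.6.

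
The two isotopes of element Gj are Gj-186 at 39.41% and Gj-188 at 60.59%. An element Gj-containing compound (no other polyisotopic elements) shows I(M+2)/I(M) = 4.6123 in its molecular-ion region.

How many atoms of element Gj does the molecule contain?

3

With n Gj atoms, P(M+2)/P(M) = C(n,1)·p^(n−1)q / p^n = n·q/p = n · 0.6059/0.3941.
n = 4.6123 × 0.3941/0.6059 = 3.00 ≈ 3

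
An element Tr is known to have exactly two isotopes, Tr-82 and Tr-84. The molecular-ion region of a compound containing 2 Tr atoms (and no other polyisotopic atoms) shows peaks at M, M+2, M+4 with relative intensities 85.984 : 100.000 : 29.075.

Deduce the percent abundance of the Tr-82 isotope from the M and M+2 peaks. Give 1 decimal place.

If p is the fraction of Tr that is Tr-82, then I(M+2)/I(M) = [C(2,1)·p^1·(1−p)] / p^2 = 2·(1−p)/p = 100.000/85.984 = 1.1630
(1−p)/p = 1.1630/2 = 0.5815  ⇒  p = 1/(1 + 0.5815) = 0.6323
Tr-82: 63.2%, Tr-84: 36.8%.

63.2%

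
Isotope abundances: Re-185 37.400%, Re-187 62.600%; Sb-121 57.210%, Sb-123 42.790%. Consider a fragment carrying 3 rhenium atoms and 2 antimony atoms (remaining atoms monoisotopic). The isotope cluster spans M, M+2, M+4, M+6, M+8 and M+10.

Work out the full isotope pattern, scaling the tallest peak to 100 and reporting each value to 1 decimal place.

5.0 : 32.5 : 82.1 : 100.0 : 58.4 : 13.1

Rhenium pattern (n=3): 0.05231362 : 0.26268713 : 0.43968487 : 0.24531438
Antimony pattern (n=2): 0.32729841 : 0.48960318 : 0.18309841
Convolve the two distributions (both contribute in 2-u steps):
  M: 0.05231362×0.32729841 = 0.017122
  M+2: 0.05231362×0.48960318 + 0.26268713×0.32729841 = 0.111590
  M+4: 0.05231362×0.18309841 + 0.26268713×0.48960318 + 0.43968487×0.32729841 = 0.282099
  M+6: 0.26268713×0.18309841 + 0.43968487×0.48960318 + 0.24531438×0.32729841 = 0.343660
  M+8: 0.43968487×0.18309841 + 0.24531438×0.48960318 = 0.200612
  M+10: 0.24531438×0.18309841 = 0.044917
Scale to base peak (0.343660) = 100: 5.0 : 32.5 : 82.1 : 100.0 : 58.4 : 13.1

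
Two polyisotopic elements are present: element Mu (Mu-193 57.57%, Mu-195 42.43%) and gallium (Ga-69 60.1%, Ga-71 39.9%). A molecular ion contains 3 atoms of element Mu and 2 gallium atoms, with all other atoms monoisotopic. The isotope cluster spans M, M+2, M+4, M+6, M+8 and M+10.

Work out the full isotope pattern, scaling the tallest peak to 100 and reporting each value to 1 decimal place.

Element Mu pattern (n=3): 0.19080453 : 0.42187787 : 0.31093066 : 0.07638694
Gallium pattern (n=2): 0.361201 : 0.479598 : 0.159201
Convolve the two distributions (both contribute in 2-u steps):
  M: 0.19080453×0.361201 = 0.068919
  M+2: 0.19080453×0.479598 + 0.42187787×0.361201 = 0.243892
  M+4: 0.19080453×0.159201 + 0.42187787×0.479598 + 0.31093066×0.361201 = 0.345017
  M+6: 0.42187787×0.159201 + 0.31093066×0.479598 + 0.07638694×0.361201 = 0.243876
  M+8: 0.31093066×0.159201 + 0.07638694×0.479598 = 0.086135
  M+10: 0.07638694×0.159201 = 0.012161
Scale to base peak (0.345017) = 100: 20.0 : 70.7 : 100.0 : 70.7 : 25.0 : 3.5

20.0 : 70.7 : 100.0 : 70.7 : 25.0 : 3.5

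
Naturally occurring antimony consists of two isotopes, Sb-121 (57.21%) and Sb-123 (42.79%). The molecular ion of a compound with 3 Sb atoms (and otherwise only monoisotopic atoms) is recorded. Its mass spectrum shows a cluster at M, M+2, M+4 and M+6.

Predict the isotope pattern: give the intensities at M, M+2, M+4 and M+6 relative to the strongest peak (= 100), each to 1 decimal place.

44.6 : 100.0 : 74.8 : 18.6

Each Sb atom is independently Sb-121 (p = 0.5721) or Sb-123 (q = 0.4279); the cluster is the binomial expansion (p + q)^3.
P(M) = 0.5721^3 = 0.187247
P(M+2) = 3 × 0.5721^2 × 0.4279^1 = 0.420153
P(M+4) = 3 × 0.5721^1 × 0.4279^2 = 0.314252
P(M+6) = 0.4279^3 = 0.078348
The M+2 peak is largest (0.420153); scaling to 100 gives 44.6 : 100.0 : 74.8 : 18.6.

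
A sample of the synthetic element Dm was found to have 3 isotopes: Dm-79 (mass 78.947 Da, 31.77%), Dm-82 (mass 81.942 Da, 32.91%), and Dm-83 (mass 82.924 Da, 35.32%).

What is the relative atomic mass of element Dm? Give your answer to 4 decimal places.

Weight each isotope mass by its fractional abundance: 0.3177 × 78.947 + 0.3291 × 81.942 + 0.3532 × 82.924
= 25.08146 + 26.96711 + 29.28876 = 81.33733 Da

81.3373 Da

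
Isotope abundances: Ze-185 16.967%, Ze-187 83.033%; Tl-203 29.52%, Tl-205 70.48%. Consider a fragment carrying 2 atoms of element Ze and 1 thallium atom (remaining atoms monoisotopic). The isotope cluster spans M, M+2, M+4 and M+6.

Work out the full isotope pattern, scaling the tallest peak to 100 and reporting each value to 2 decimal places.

Element Ze pattern (n=2): 0.02878791 : 0.28176418 : 0.68944791
Thallium pattern (n=1): 0.2952 : 0.7048
Convolve the two distributions (both contribute in 2-u steps):
  M: 0.02878791×0.2952 = 0.008498
  M+2: 0.02878791×0.7048 + 0.28176418×0.2952 = 0.103467
  M+4: 0.28176418×0.7048 + 0.68944791×0.2952 = 0.402112
  M+6: 0.68944791×0.7048 = 0.485923
Scale to base peak (0.485923) = 100: 1.75 : 21.29 : 82.75 : 100.00

1.75 : 21.29 : 82.75 : 100.00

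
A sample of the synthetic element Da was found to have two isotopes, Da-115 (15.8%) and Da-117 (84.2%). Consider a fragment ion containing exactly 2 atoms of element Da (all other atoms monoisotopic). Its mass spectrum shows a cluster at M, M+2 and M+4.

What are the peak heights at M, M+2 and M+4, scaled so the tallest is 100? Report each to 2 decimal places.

The 2 Da atoms are independent, so intensities follow the terms of (0.158 + 0.842)^2.
P(M) = 0.158^2 = 0.024964
P(M+2) = 2 × 0.158^1 × 0.842^1 = 0.266072
P(M+4) = 0.842^2 = 0.708964
The M+4 peak is largest (0.708964); scaling to 100 gives 3.52 : 37.53 : 100.00.

3.52 : 37.53 : 100.00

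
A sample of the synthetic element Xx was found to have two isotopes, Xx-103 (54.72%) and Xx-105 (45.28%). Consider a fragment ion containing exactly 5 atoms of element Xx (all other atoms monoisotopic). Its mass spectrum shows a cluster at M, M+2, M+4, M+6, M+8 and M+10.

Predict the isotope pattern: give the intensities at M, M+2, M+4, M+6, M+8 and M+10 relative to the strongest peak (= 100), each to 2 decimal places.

14.60 : 60.42 : 100.00 : 82.75 : 34.24 : 5.67

Expanding (0.5472 + 0.4528)^5:
P(M) = 0.5472^5 = 0.049060
P(M+2) = 5 × 0.5472^4 × 0.4528^1 = 0.202984
P(M+4) = 10 × 0.5472^3 × 0.4528^2 = 0.335932
P(M+6) = 10 × 0.5472^2 × 0.4528^3 = 0.277979
P(M+8) = 5 × 0.5472^1 × 0.4528^4 = 0.115012
P(M+10) = 0.4528^5 = 0.019034
The M+4 peak is largest (0.335932); scaling to 100 gives 14.60 : 60.42 : 100.00 : 82.75 : 34.24 : 5.67.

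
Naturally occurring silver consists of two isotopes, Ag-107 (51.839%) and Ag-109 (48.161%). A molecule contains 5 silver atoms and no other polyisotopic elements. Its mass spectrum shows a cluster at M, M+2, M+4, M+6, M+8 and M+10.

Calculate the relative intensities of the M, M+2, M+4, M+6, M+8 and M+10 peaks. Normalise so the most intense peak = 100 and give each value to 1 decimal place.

11.6 : 53.8 : 100.0 : 92.9 : 43.2 : 8.0

Each Ag atom is independently Ag-107 (p = 0.51839) or Ag-109 (q = 0.48161); the cluster is the binomial expansion (p + q)^5.
P(M) = 0.51839^5 = 0.037435
P(M+2) = 5 × 0.51839^4 × 0.48161^1 = 0.173897
P(M+4) = 10 × 0.51839^3 × 0.48161^2 = 0.323118
P(M+6) = 10 × 0.51839^2 × 0.48161^3 = 0.300192
P(M+8) = 5 × 0.51839^1 × 0.48161^4 = 0.139447
P(M+10) = 0.48161^5 = 0.025911
The M+4 peak is largest (0.323118); scaling to 100 gives 11.6 : 53.8 : 100.0 : 92.9 : 43.2 : 8.0.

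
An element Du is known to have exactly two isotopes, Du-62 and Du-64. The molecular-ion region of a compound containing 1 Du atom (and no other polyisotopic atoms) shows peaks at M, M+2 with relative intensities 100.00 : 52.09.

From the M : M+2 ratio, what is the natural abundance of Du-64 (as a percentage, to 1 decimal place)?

34.2%

Write p for the Du-62 fraction. I(M+2)/I(M) = [C(1,1)·p^0·(1−p)] / p^1 = 1·(1−p)/p = 52.09/100.00 = 0.5209
(1−p)/p = 0.5209/1 = 0.5209  ⇒  p = 1/(1 + 0.5209) = 0.6575
Du-62: 65.8%, Du-64: 34.2%.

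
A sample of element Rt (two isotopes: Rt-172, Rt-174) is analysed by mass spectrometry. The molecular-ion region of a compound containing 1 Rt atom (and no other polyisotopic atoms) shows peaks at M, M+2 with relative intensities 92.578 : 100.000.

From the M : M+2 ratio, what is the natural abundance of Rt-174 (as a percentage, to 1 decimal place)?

51.9%

Let p = fractional abundance of Rt-172. I(M+2)/I(M) = [C(1,1)·p^0·(1−p)] / p^1 = 1·(1−p)/p = 100.000/92.578 = 1.0802
(1−p)/p = 1.0802/1 = 1.0802  ⇒  p = 1/(1 + 1.0802) = 0.4807
Rt-172: 48.1%, Rt-174: 51.9%.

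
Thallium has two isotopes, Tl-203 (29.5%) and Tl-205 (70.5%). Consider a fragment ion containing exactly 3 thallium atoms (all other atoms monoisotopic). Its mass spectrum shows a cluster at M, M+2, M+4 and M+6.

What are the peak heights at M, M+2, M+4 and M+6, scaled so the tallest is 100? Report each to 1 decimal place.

5.8 : 41.8 : 100.0 : 79.7

The 3 Tl atoms are independent, so intensities follow the terms of (0.295 + 0.705)^3.
P(M) = 0.295^3 = 0.025672
P(M+2) = 3 × 0.295^2 × 0.705^1 = 0.184058
P(M+4) = 3 × 0.295^1 × 0.705^2 = 0.439867
P(M+6) = 0.705^3 = 0.350403
The M+4 peak is largest (0.439867); scaling to 100 gives 5.8 : 41.8 : 100.0 : 79.7.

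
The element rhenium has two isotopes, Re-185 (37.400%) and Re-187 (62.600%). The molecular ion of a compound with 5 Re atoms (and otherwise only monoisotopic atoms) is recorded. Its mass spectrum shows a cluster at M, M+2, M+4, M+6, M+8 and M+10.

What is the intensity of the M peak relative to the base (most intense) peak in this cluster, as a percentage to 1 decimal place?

2.1%

Term probabilities: M 0.0073, M+2 0.0612, M+4 0.2050, M+6 0.3431, M+8 0.2872, M+10 0.0961. Base peak = M+6.
P(M+6) = C(5,3) × 0.37400^2 × 0.62600^3 = 10 × 0.139876 × 0.24531438 = 0.343136 (base)
P(M) = C(5,0) × 0.37400^5 × 0.62600^0 = 1 × 0.00731742 × 1.0000 = 0.007317
Relative intensity = 0.007317 / 0.343136 × 100 = 2.1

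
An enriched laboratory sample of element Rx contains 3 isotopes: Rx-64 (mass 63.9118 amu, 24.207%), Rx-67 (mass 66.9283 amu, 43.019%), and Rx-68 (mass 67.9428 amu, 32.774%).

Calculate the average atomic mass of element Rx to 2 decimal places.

The abundance-weighted mean is 0.24207 × 63.9118 + 0.43019 × 66.9283 + 0.32774 × 67.9428
= 15.47113 + 28.79189 + 22.26757 = 66.53059 amu

66.53 amu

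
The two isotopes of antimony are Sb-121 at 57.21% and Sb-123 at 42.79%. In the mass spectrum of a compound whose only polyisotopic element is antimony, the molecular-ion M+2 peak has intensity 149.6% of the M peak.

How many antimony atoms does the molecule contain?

2

For n independent Sb atoms, I(M+2)/I(M) = n · (abundance Sb-123) / (abundance Sb-121) = n · 0.4279/0.5721.
n = 1.496 × 0.5721/0.4279 = 2.00 ≈ 2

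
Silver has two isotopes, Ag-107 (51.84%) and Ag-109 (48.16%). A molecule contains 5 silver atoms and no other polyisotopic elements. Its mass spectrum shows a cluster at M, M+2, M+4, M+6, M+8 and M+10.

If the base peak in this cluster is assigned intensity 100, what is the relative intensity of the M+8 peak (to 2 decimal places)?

(0.5184 + 0.4816)^5 gives M 0.0374, M+2 0.1739, M+4 0.3231, M+6 0.3002, M+8 0.1394, M+10 0.0259; the largest is M+4.
P(M+4) = C(5,2) × 0.5184^3 × 0.4816^2 = 10 × 0.13931407 × 0.23193856 = 0.323123 (base)
P(M+8) = C(5,4) × 0.5184^1 × 0.4816^4 = 5 × 0.5184 × 0.0537955 = 0.139438
Relative intensity = 0.139438 / 0.323123 × 100 = 43.15

43.15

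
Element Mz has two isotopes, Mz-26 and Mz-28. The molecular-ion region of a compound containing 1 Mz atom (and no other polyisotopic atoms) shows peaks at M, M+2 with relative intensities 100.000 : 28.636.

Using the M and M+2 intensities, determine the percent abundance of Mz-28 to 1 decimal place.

22.3%

Let p = fractional abundance of Mz-26. I(M+2)/I(M) = [C(1,1)·p^0·(1−p)] / p^1 = 1·(1−p)/p = 28.636/100.000 = 0.2864
(1−p)/p = 0.2864/1 = 0.2864  ⇒  p = 1/(1 + 0.2864) = 0.7774
Mz-26: 77.7%, Mz-28: 22.3%.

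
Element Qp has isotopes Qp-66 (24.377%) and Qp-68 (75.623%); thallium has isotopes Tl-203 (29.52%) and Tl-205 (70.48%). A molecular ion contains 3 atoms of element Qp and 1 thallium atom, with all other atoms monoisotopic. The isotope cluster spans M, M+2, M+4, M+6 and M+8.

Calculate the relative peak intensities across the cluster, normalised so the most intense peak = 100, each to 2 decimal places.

Element Qp pattern (n=3): 0.01448574 : 0.13481421 : 0.41822435 : 0.4324757
Thallium pattern (n=1): 0.2952 : 0.7048
Convolve the two distributions (both contribute in 2-u steps):
  M: 0.01448574×0.2952 = 0.004276
  M+2: 0.01448574×0.7048 + 0.13481421×0.2952 = 0.050007
  M+4: 0.13481421×0.7048 + 0.41822435×0.2952 = 0.218477
  M+6: 0.41822435×0.7048 + 0.4324757×0.2952 = 0.422431
  M+8: 0.4324757×0.7048 = 0.304809
Scale to base peak (0.422431) = 100: 1.01 : 11.84 : 51.72 : 100.00 : 72.16

1.01 : 11.84 : 51.72 : 100.00 : 72.16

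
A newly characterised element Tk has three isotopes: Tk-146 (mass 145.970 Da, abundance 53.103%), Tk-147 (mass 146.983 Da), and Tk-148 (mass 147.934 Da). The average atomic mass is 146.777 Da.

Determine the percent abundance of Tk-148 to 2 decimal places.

34.90%

The remaining 46.897% is split between Tk-147 (fraction x) and Tk-148 (fraction 0.46897 − x).
Substituting: 146.983x + 147.934(0.46897 − x) = 69.2625509
(146.983 − 147.934)x = -0.11405708  ⇒  x = 0.11993, y = 0.34904
Tk-147: 11.99%, Tk-148: 34.90%.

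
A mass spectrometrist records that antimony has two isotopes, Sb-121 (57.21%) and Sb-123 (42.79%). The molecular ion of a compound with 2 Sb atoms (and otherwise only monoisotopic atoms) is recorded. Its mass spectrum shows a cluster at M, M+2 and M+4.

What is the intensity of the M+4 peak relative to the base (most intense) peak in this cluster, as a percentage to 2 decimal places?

37.40%

Binomial terms of (0.5721 + 0.4279)^2: M 0.3273, M+2 0.4896, M+4 0.1831 → M+2 is the base peak.
P(M+2) = C(2,1) × 0.5721^1 × 0.4279^1 = 2 × 0.5721 × 0.4279 = 0.489603 (base)
P(M+4) = C(2,2) × 0.5721^0 × 0.4279^2 = 1 × 1.0000 × 0.18309841 = 0.183098
Relative intensity = 0.183098 / 0.489603 × 100 = 37.40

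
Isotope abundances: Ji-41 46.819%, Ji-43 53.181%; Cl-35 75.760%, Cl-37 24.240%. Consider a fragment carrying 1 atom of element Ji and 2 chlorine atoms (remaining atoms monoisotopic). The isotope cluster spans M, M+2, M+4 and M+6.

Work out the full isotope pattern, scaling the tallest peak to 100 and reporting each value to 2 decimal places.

56.31 : 100.00 : 46.70 : 6.55

Element Ji pattern (n=1): 0.46819 : 0.53181
Chlorine pattern (n=2): 0.57395776 : 0.36728448 : 0.05875776
Convolve the two distributions (both contribute in 2-u steps):
  M: 0.46819×0.57395776 = 0.268721
  M+2: 0.46819×0.36728448 + 0.53181×0.57395776 = 0.477195
  M+4: 0.46819×0.05875776 + 0.53181×0.36728448 = 0.222835
  M+6: 0.53181×0.05875776 = 0.031248
Scale to base peak (0.477195) = 100: 56.31 : 100.00 : 46.70 : 6.55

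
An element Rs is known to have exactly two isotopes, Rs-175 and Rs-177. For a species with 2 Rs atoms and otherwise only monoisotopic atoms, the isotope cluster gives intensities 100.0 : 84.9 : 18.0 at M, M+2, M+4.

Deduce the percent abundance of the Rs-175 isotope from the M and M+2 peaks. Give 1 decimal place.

70.2%

Let p = fractional abundance of Rs-175. I(M+2)/I(M) = [C(2,1)·p^1·(1−p)] / p^2 = 2·(1−p)/p = 84.9/100.0 = 0.8490
(1−p)/p = 0.8490/2 = 0.4245  ⇒  p = 1/(1 + 0.4245) = 0.7020
Rs-175: 70.2%, Rs-177: 29.8%.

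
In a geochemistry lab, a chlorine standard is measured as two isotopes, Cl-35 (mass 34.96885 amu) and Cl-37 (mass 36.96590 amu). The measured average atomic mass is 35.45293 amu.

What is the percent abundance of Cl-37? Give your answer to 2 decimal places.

Let x be the fractional abundance of Cl-35; then Cl-37 has abundance 1 − x.
34.96885·x + 36.96590·(1 − x) = 35.45293
(34.96885 − 36.96590)·x = 35.45293 − 36.96590
x = -1.51297 / -1.99705 = 0.75760 → 75.76% Cl-35, 24.24% Cl-37.

24.24%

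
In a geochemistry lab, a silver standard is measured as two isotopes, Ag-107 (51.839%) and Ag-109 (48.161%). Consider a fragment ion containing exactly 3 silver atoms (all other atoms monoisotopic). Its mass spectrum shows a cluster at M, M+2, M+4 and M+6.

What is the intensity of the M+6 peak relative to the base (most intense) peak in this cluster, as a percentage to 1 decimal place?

Term probabilities: M 0.1393, M+2 0.3883, M+4 0.3607, M+6 0.1117. Base peak = M+2.
P(M+2) = C(3,1) × 0.51839^2 × 0.48161^1 = 3 × 0.26872819 × 0.48161 = 0.388267 (base)
P(M+6) = C(3,3) × 0.51839^0 × 0.48161^3 = 1 × 1.0000 × 0.11170857 = 0.111709
Relative intensity = 0.111709 / 0.388267 × 100 = 28.8

28.8%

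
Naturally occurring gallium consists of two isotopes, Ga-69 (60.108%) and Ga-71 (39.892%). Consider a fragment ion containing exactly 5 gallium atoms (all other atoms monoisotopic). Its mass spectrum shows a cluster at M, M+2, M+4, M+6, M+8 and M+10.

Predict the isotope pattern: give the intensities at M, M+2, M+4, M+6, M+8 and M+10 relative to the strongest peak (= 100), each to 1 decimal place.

22.7 : 75.3 : 100.0 : 66.4 : 22.0 : 2.9

Each Ga atom is independently Ga-69 (p = 0.60108) or Ga-71 (q = 0.39892); the cluster is the binomial expansion (p + q)^5.
P(M) = 0.60108^5 = 0.078462
P(M+2) = 5 × 0.60108^4 × 0.39892^1 = 0.260366
P(M+4) = 10 × 0.60108^3 × 0.39892^2 = 0.345596
P(M+6) = 10 × 0.60108^2 × 0.39892^3 = 0.229362
P(M+8) = 5 × 0.60108^1 × 0.39892^4 = 0.076111
P(M+10) = 0.39892^5 = 0.010103
The M+4 peak is largest (0.345596); scaling to 100 gives 22.7 : 75.3 : 100.0 : 66.4 : 22.0 : 2.9.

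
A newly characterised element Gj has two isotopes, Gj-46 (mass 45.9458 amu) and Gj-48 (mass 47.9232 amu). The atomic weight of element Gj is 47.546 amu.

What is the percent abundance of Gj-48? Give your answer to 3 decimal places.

80.924%

Writing the weighted mean with unknown fraction x of Gj-46:
45.9458·x + 47.9232·(1 − x) = 47.546
(45.9458 − 47.9232)·x = 47.546 − 47.9232
x = -0.3772 / -1.9774 = 0.19076 → 19.076% Gj-46, 80.924% Gj-48.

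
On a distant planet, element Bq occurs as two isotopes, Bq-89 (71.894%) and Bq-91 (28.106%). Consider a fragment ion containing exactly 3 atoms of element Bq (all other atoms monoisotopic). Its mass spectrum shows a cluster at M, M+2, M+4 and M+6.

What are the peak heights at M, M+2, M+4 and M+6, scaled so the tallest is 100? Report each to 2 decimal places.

Expanding (0.71894 + 0.28106)^3:
P(M) = 0.71894^3 = 0.371602
P(M+2) = 3 × 0.71894^2 × 0.28106^1 = 0.435818
P(M+4) = 3 × 0.71894^1 × 0.28106^2 = 0.170377
P(M+6) = 0.28106^3 = 0.022202
The M+2 peak is largest (0.435818); scaling to 100 gives 85.27 : 100.00 : 39.09 : 5.09.

85.27 : 100.00 : 39.09 : 5.09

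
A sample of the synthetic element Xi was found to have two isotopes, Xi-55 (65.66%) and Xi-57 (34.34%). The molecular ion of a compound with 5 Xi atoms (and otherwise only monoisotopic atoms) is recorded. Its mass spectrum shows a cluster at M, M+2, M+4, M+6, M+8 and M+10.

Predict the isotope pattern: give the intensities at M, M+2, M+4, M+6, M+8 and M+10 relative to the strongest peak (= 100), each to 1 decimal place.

36.6 : 95.6 : 100.0 : 52.3 : 13.7 : 1.4

The 5 Xi atoms are independent, so intensities follow the terms of (0.6566 + 0.3434)^5.
P(M) = 0.6566^5 = 0.122041
P(M+2) = 5 × 0.6566^4 × 0.3434^1 = 0.319135
P(M+4) = 10 × 0.6566^3 × 0.3434^2 = 0.333813
P(M+6) = 10 × 0.6566^2 × 0.3434^3 = 0.174583
P(M+8) = 5 × 0.6566^1 × 0.3434^4 = 0.045653
P(M+10) = 0.3434^5 = 0.004775
The M+4 peak is largest (0.333813); scaling to 100 gives 36.6 : 95.6 : 100.0 : 52.3 : 13.7 : 1.4.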